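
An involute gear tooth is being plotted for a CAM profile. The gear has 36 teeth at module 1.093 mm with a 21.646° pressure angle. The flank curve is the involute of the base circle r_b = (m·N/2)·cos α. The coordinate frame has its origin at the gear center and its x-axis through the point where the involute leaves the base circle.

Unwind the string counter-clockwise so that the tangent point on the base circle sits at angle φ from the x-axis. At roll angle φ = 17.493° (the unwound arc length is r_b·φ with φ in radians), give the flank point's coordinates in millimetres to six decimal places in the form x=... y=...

x=19.119131 y=0.171863

pitch radius r_p = m·N/2 = 1.093·36/2 = 19.674000
base radius r_b = r_p·cos α = 19.674000·cos 21.646° = 18.286602
roll angle φ = 17.493° = 0.30531045 rad
x = r_b·(cos φ + φ·sin φ) = 18.286602·(0.95375368 + 0.30531045·0.30058928) = 19.119131
y = r_b·(sin φ − φ·cos φ) = 18.286602·(0.30058928 − 0.30531045·0.95375368) = 0.171863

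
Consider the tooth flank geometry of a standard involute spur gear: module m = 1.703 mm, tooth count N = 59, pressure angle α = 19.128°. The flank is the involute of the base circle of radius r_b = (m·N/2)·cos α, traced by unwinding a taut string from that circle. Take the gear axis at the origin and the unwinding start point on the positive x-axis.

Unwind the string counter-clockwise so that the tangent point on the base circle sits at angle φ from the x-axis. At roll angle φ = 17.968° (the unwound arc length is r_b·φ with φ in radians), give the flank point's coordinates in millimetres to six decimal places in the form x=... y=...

pitch radius r_p = m·N/2 = 1.703·59/2 = 50.238500
base radius r_b = r_p·cos α = 50.238500·cos 19.128° = 47.464777
roll angle φ = 17.968° = 0.31360076 rad
x = r_b·(cos φ + φ·sin φ) = 47.464777·(0.95122896 + 0.31360076·0.30848578) = 49.741678
y = r_b·(sin φ − φ·cos φ) = 47.464777·(0.30848578 − 0.31360076·0.95122896) = 0.483175

x=49.741678 y=0.483175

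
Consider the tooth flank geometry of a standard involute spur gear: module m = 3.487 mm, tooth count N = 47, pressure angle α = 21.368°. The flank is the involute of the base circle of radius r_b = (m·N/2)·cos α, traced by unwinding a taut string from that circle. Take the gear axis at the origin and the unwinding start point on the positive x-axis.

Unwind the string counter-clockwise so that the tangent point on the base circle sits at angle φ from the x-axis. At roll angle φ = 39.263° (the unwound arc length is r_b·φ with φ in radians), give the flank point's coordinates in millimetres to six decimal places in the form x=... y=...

pitch radius r_p = m·N/2 = 3.487·47/2 = 81.944500
base radius r_b = r_p·cos α = 81.944500·cos 21.368° = 76.311591
roll angle φ = 39.263° = 0.68526862 rad
x = r_b·(cos φ + φ·sin φ) = 76.311591·(0.77424907 + 0.68526862·0.63288102) = 92.180019
y = r_b·(sin φ − φ·cos φ) = 76.311591·(0.63288102 − 0.68526862·0.77424907) = 7.807624

x=92.180019 y=7.807624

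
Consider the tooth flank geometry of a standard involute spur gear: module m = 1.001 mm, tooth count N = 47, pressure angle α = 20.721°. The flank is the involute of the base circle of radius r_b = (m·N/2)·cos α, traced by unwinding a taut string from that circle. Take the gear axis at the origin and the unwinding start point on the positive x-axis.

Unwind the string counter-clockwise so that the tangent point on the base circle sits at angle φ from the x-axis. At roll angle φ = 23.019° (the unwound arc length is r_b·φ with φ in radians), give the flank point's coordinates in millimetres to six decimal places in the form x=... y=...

pitch radius r_p = m·N/2 = 1.001·47/2 = 23.523500
base radius r_b = r_p·cos α = 23.523500·cos 20.721° = 22.001869
roll angle φ = 23.019° = 0.40175734 rad
x = r_b·(cos φ + φ·sin φ) = 22.001869·(0.92037523 + 0.40175734·0.39103636) = 23.706506
y = r_b·(sin φ − φ·cos φ) = 22.001869·(0.39103636 − 0.40175734·0.92037523) = 0.467955

x=23.706506 y=0.467955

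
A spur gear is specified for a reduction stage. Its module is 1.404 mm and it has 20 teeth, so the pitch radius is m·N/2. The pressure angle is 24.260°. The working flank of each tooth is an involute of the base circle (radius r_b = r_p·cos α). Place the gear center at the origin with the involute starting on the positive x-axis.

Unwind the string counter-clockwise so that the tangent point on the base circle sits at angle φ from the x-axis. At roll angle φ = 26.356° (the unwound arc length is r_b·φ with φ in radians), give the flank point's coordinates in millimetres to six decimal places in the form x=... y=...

pitch radius r_p = m·N/2 = 1.404·20/2 = 14.040000
base radius r_b = r_p·cos α = 14.040000·cos 24.260° = 12.800132
roll angle φ = 26.356° = 0.45999898 rad
x = r_b·(cos φ + φ·sin φ) = 12.800132·(0.89605295 + 0.45999898·0.44394719) = 14.083579
y = r_b·(sin φ − φ·cos φ) = 12.800132·(0.44394719 − 0.45999898·0.89605295) = 0.406580

x=14.083579 y=0.406580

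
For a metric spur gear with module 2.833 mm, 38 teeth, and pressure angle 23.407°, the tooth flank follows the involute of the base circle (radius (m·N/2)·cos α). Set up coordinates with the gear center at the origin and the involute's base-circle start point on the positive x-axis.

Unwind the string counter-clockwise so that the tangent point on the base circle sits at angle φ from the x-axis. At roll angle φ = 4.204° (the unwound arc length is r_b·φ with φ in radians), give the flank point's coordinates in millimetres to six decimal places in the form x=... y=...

x=49.530157 y=0.006501

pitch radius r_p = m·N/2 = 2.833·38/2 = 53.827000
base radius r_b = r_p·cos α = 53.827000·cos 23.407° = 49.397366
roll angle φ = 4.204° = 0.07337364 rad
x = r_b·(cos φ + φ·sin φ) = 49.397366·(0.99730936 + 0.07337364·0.07330782) = 49.530157
y = r_b·(sin φ − φ·cos φ) = 49.397366·(0.07330782 − 0.07337364·0.99730936) = 0.006501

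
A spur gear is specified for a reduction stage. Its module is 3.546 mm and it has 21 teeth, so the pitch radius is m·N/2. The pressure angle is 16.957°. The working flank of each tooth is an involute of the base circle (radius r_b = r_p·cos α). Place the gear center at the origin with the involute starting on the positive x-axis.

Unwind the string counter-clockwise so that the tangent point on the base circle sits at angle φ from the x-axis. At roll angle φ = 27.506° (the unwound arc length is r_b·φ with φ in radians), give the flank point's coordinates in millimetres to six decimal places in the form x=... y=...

x=39.484771 y=1.283438

pitch radius r_p = m·N/2 = 3.546·21/2 = 37.233000
base radius r_b = r_p·cos α = 37.233000·cos 16.957° = 35.614255
roll angle φ = 27.506° = 0.48007026 rad
x = r_b·(cos φ + φ·sin φ) = 35.614255·(0.88696247 + 0.48007026·0.46184150) = 39.484771
y = r_b·(sin φ − φ·cos φ) = 35.614255·(0.46184150 − 0.48007026·0.88696247) = 1.283438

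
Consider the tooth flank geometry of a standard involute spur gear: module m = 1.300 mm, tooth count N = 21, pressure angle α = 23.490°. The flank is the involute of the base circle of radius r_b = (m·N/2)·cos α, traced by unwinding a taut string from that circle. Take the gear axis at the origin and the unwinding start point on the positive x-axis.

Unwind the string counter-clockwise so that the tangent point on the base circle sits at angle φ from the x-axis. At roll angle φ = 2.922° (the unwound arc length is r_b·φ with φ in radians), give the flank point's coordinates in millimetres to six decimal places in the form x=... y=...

x=12.535089 y=0.000553

pitch radius r_p = m·N/2 = 1.300·21/2 = 13.650000
base radius r_b = r_p·cos α = 13.650000·cos 23.490° = 12.518820
roll angle φ = 2.922° = 0.05099852 rad
x = r_b·(cos φ + φ·sin φ) = 12.518820·(0.99869986 + 0.05099852·0.05097642) = 12.535089
y = r_b·(sin φ − φ·cos φ) = 12.518820·(0.05097642 − 0.05099852·0.99869986) = 0.000553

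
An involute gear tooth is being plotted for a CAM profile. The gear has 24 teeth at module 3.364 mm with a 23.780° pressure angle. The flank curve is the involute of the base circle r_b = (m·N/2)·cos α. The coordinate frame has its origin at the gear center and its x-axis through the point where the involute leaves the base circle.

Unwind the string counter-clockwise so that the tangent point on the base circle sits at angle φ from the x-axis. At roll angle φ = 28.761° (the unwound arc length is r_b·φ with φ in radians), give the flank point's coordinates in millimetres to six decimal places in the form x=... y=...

x=41.305802 y=1.518609

pitch radius r_p = m·N/2 = 3.364·24/2 = 40.368000
base radius r_b = r_p·cos α = 40.368000·cos 23.780° = 36.940776
roll angle φ = 28.761° = 0.50197415 rad
x = r_b·(cos φ + φ·sin φ) = 36.940776·(0.87663440 + 0.50197415·0.48115708) = 41.305802
y = r_b·(sin φ − φ·cos φ) = 36.940776·(0.48115708 − 0.50197415·0.87663440) = 1.518609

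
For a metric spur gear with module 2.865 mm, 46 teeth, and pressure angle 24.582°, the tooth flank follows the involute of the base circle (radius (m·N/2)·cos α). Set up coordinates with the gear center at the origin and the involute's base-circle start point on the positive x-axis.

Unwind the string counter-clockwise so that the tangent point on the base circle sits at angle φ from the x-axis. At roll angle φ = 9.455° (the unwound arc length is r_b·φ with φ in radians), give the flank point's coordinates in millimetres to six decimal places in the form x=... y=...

pitch radius r_p = m·N/2 = 2.865·46/2 = 65.895000
base radius r_b = r_p·cos α = 65.895000·cos 24.582° = 59.922728
roll angle φ = 9.455° = 0.16502088 rad
x = r_b·(cos φ + φ·sin φ) = 59.922728·(0.98641493 + 0.16502088·0.16427293) = 60.733086
y = r_b·(sin φ − φ·cos φ) = 59.922728·(0.16427293 − 0.16502088·0.98641493) = 0.089517

x=60.733086 y=0.089517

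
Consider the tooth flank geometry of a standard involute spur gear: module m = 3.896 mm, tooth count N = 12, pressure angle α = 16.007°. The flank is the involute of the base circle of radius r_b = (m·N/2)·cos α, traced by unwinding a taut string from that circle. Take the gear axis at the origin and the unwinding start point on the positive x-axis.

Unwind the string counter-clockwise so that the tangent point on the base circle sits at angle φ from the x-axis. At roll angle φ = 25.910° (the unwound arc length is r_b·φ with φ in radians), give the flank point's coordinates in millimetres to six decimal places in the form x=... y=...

x=24.651038 y=0.678582

pitch radius r_p = m·N/2 = 3.896·12/2 = 23.376000
base radius r_b = r_p·cos α = 23.376000·cos 16.007° = 22.469666
roll angle φ = 25.910° = 0.45221481 rad
x = r_b·(cos φ + φ·sin φ) = 22.469666·(0.89948153 + 0.45221481·0.43695878) = 24.651038
y = r_b·(sin φ − φ·cos φ) = 22.469666·(0.43695878 − 0.45221481·0.89948153) = 0.678582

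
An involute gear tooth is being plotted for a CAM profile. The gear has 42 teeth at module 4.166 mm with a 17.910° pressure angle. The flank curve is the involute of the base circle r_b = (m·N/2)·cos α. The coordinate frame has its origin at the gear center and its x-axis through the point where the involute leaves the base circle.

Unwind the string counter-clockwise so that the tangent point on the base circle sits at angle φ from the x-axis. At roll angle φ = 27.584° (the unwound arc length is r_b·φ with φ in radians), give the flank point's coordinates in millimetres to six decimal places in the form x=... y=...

pitch radius r_p = m·N/2 = 4.166·42/2 = 87.486000
base radius r_b = r_p·cos α = 87.486000·cos 17.910° = 83.246494
roll angle φ = 27.584° = 0.48143162 rad
x = r_b·(cos φ + φ·sin φ) = 83.246494·(0.88633292 + 0.48143162·0.46304854) = 92.341933
y = r_b·(sin φ − φ·cos φ) = 83.246494·(0.46304854 − 0.48143162·0.88633292) = 3.025165

x=92.341933 y=3.025165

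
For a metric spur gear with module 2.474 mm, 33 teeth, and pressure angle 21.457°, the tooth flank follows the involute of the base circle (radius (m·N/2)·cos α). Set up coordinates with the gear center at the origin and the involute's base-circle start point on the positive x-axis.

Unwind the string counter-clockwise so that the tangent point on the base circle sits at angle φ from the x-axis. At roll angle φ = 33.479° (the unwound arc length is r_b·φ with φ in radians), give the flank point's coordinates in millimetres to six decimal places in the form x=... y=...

x=43.934340 y=2.441276

pitch radius r_p = m·N/2 = 2.474·33/2 = 40.821000
base radius r_b = r_p·cos α = 40.821000·cos 21.457° = 37.991793
roll angle φ = 33.479° = 0.58431878 rad
x = r_b·(cos φ + φ·sin φ) = 37.991793·(0.83408806 + 0.58431878·0.55163131) = 43.934340
y = r_b·(sin φ − φ·cos φ) = 37.991793·(0.55163131 − 0.58431878·0.83408806) = 2.441276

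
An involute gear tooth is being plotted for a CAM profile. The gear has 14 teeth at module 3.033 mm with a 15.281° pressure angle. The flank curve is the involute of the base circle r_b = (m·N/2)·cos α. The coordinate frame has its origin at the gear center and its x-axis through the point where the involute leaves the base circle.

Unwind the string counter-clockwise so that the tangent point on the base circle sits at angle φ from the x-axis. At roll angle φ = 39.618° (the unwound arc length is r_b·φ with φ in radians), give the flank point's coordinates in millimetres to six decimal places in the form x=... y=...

pitch radius r_p = m·N/2 = 3.033·14/2 = 21.231000
base radius r_b = r_p·cos α = 21.231000·cos 15.281° = 20.480375
roll angle φ = 39.618° = 0.69146454 rad
x = r_b·(cos φ + φ·sin φ) = 20.480375·(0.77031295 + 0.69146454·0.63766602) = 24.806576
y = r_b·(sin φ − φ·cos φ) = 20.480375·(0.63766602 − 0.69146454·0.77031295) = 2.150889

x=24.806576 y=2.150889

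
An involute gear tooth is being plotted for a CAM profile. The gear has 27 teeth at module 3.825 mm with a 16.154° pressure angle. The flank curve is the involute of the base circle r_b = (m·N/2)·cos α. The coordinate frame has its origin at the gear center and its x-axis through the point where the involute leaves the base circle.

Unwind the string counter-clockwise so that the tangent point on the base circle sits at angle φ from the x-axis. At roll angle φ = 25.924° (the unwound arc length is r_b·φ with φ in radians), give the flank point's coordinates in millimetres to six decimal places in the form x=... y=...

pitch radius r_p = m·N/2 = 3.825·27/2 = 51.637500
base radius r_b = r_p·cos α = 51.637500·cos 16.154° = 49.598715
roll angle φ = 25.924° = 0.45245916 rad
x = r_b·(cos φ + φ·sin φ) = 49.598715·(0.89937473 + 0.45245916·0.43717856) = 54.418727
y = r_b·(sin φ − φ·cos φ) = 49.598715·(0.43717856 − 0.45245916·0.89937473) = 1.500273

x=54.418727 y=1.500273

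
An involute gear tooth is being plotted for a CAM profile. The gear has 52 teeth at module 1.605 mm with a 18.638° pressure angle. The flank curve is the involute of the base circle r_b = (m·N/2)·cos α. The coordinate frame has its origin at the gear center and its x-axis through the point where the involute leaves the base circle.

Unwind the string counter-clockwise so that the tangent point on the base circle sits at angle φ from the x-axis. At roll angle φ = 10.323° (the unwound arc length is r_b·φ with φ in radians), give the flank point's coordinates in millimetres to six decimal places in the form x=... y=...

x=40.178126 y=0.076837

pitch radius r_p = m·N/2 = 1.605·52/2 = 41.730000
base radius r_b = r_p·cos α = 41.730000·cos 18.638° = 39.541539
roll angle φ = 10.323° = 0.18017034 rad
x = r_b·(cos φ + φ·sin φ) = 39.541539·(0.98381318 + 0.18017034·0.17919716) = 40.178126
y = r_b·(sin φ − φ·cos φ) = 39.541539·(0.17919716 − 0.18017034·0.98381318) = 0.076837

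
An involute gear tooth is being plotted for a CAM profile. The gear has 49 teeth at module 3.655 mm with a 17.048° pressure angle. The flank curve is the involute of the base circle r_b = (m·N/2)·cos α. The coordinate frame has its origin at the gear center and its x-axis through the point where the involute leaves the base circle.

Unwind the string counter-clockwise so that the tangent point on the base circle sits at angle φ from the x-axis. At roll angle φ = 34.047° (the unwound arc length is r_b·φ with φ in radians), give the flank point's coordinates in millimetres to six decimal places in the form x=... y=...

pitch radius r_p = m·N/2 = 3.655·49/2 = 89.547500
base radius r_b = r_p·cos α = 89.547500·cos 17.048° = 85.612737
roll angle φ = 34.047° = 0.59423225 rad
x = r_b·(cos φ + φ·sin φ) = 85.612737·(0.82857859 + 0.59423225·0.55987278) = 99.419763
y = r_b·(sin φ − φ·cos φ) = 85.612737·(0.55987278 − 0.59423225·0.82857859) = 5.779259

x=99.419763 y=5.779259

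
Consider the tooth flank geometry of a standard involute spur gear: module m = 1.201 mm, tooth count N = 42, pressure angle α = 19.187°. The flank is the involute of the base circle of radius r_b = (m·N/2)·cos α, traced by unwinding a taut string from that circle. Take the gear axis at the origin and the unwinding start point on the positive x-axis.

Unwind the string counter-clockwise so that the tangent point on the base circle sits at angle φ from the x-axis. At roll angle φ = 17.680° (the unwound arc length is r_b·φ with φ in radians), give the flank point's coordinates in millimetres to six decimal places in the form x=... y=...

pitch radius r_p = m·N/2 = 1.201·42/2 = 25.221000
base radius r_b = r_p·cos α = 25.221000·cos 19.187° = 23.819998
roll angle φ = 17.680° = 0.30857421 rad
x = r_b·(cos φ + φ·sin φ) = 23.819998·(0.95276755 + 0.30857421·0.30370050) = 24.927192
y = r_b·(sin φ − φ·cos φ) = 23.819998·(0.30370050 − 0.30857421·0.95276755) = 0.231078

x=24.927192 y=0.231078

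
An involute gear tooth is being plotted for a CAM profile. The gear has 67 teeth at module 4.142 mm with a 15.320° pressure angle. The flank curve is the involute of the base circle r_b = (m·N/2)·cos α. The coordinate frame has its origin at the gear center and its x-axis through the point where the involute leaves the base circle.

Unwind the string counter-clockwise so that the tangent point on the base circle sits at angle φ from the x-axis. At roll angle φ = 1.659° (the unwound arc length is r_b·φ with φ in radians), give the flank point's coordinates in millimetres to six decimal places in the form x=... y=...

x=133.882393 y=0.001083

pitch radius r_p = m·N/2 = 4.142·67/2 = 138.757000
base radius r_b = r_p·cos α = 138.757000·cos 15.320° = 133.826305
roll angle φ = 1.659° = 0.02895501 rad
x = r_b·(cos φ + φ·sin φ) = 133.826305·(0.99958083 + 0.02895501·0.02895097) = 133.882393
y = r_b·(sin φ − φ·cos φ) = 133.826305·(0.02895097 − 0.02895501·0.99958083) = 0.001083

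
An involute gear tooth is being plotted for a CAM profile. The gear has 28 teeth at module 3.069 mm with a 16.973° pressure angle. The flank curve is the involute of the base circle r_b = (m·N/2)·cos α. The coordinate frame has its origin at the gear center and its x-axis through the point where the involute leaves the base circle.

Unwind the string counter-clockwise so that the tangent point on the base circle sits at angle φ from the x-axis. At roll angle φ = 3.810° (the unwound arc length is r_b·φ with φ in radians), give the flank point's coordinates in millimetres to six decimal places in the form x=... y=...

x=41.185262 y=0.004026

pitch radius r_p = m·N/2 = 3.069·28/2 = 42.966000
base radius r_b = r_p·cos α = 42.966000·cos 16.973° = 41.094505
roll angle φ = 3.810° = 0.06649704 rad
x = r_b·(cos φ + φ·sin φ) = 41.094505·(0.99778989 + 0.06649704·0.06644805) = 41.185262
y = r_b·(sin φ − φ·cos φ) = 41.094505·(0.06644805 − 0.06649704·0.99778989) = 0.004026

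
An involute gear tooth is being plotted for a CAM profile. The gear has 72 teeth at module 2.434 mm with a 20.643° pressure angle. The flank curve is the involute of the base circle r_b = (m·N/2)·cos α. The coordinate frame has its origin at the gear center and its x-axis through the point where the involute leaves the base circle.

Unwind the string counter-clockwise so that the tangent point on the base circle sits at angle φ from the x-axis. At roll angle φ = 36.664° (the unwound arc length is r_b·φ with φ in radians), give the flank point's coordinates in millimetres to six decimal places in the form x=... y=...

x=97.106550 y=6.872985

pitch radius r_p = m·N/2 = 2.434·72/2 = 87.624000
base radius r_b = r_p·cos α = 87.624000·cos 20.643° = 81.998120
roll angle φ = 36.664° = 0.63990752 rad
x = r_b·(cos φ + φ·sin φ) = 81.998120·(0.80215098 + 0.63990752·0.59712126) = 97.106550
y = r_b·(sin φ − φ·cos φ) = 81.998120·(0.59712126 − 0.63990752·0.80215098) = 6.872985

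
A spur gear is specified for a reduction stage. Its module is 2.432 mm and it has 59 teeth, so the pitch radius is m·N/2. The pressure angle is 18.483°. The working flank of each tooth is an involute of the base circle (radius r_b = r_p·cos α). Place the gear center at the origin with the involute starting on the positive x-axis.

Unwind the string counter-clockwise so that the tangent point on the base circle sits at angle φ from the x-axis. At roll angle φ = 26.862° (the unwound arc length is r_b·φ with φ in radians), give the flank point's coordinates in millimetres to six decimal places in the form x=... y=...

pitch radius r_p = m·N/2 = 2.432·59/2 = 71.744000
base radius r_b = r_p·cos α = 71.744000·cos 18.483° = 68.043284
roll angle φ = 26.862° = 0.46883034 rad
x = r_b·(cos φ + φ·sin φ) = 68.043284·(0.89209740 + 0.46883034·0.45184315) = 75.115375
y = r_b·(sin φ − φ·cos φ) = 68.043284·(0.45184315 − 0.46883034·0.89209740) = 2.286310

x=75.115375 y=2.286310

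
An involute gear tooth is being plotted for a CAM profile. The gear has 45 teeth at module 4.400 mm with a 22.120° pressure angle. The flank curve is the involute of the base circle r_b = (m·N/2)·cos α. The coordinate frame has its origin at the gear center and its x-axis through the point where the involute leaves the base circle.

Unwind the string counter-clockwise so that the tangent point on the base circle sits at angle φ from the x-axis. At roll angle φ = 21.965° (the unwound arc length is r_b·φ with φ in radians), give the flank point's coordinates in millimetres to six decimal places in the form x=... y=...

x=98.207102 y=1.697230

pitch radius r_p = m·N/2 = 4.400·45/2 = 99.000000
base radius r_b = r_p·cos α = 99.000000·cos 22.120° = 91.713327
roll angle φ = 21.965° = 0.38336157 rad
x = r_b·(cos φ + φ·sin φ) = 91.713327·(0.92741252 + 0.38336157·0.37404014) = 98.207102
y = r_b·(sin φ − φ·cos φ) = 91.713327·(0.37404014 − 0.38336157·0.92741252) = 1.697230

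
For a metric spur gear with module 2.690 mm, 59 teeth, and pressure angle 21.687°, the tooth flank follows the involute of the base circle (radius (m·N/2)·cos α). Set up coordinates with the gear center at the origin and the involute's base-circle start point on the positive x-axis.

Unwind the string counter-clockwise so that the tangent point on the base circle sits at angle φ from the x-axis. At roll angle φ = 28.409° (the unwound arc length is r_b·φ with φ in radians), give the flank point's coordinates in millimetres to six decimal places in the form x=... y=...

x=82.252597 y=2.923177

pitch radius r_p = m·N/2 = 2.690·59/2 = 79.355000
base radius r_b = r_p·cos α = 79.355000·cos 21.687° = 73.737971
roll angle φ = 28.409° = 0.49583059 rad
x = r_b·(cos φ + φ·sin φ) = 73.737971·(0.87957385 + 0.49583059·0.47576238) = 82.252597
y = r_b·(sin φ − φ·cos φ) = 73.737971·(0.47576238 − 0.49583059·0.87957385) = 2.923177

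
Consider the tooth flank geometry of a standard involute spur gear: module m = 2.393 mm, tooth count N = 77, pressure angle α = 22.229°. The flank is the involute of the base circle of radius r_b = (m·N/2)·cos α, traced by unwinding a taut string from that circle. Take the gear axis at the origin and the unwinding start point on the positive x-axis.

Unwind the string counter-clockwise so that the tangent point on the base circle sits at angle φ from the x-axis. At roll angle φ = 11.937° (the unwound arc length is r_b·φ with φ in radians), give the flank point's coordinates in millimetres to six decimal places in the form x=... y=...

pitch radius r_p = m·N/2 = 2.393·77/2 = 92.130500
base radius r_b = r_p·cos α = 92.130500·cos 22.229° = 85.283290
roll angle φ = 11.937° = 0.20833995 rad
x = r_b·(cos φ + φ·sin φ) = 85.283290·(0.97837562 + 0.20833995·0.20683604) = 87.114137
y = r_b·(sin φ − φ·cos φ) = 85.283290·(0.20683604 − 0.20833995·0.97837562) = 0.255961

x=87.114137 y=0.255961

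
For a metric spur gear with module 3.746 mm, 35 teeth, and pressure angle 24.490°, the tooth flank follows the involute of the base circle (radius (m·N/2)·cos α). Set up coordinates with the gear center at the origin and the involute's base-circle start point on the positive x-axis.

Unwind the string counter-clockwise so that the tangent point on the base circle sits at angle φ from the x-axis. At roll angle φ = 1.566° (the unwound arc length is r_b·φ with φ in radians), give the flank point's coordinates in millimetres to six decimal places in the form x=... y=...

pitch radius r_p = m·N/2 = 3.746·35/2 = 65.555000
base radius r_b = r_p·cos α = 65.555000·cos 24.490° = 59.657255
roll angle φ = 1.566° = 0.02733186 rad
x = r_b·(cos φ + φ·sin φ) = 59.657255·(0.99962651 + 0.02733186·0.02732845) = 59.679534
y = r_b·(sin φ − φ·cos φ) = 59.657255·(0.02732845 − 0.02733186·0.99962651) = 0.000406

x=59.679534 y=0.000406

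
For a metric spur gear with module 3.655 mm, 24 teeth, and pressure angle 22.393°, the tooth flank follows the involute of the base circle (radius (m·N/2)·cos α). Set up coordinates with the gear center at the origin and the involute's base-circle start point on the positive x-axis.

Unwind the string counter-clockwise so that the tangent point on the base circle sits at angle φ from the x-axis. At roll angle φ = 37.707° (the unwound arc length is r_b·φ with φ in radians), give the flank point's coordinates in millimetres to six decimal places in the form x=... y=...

x=48.406267 y=3.688656

pitch radius r_p = m·N/2 = 3.655·24/2 = 43.860000
base radius r_b = r_p·cos α = 43.860000·cos 22.393° = 40.552631
roll angle φ = 37.707° = 0.65811130 rad
x = r_b·(cos φ + φ·sin φ) = 40.552631·(0.79114881 + 0.65811130·0.61162370) = 48.406267
y = r_b·(sin φ − φ·cos φ) = 40.552631·(0.61162370 − 0.65811130·0.79114881) = 3.688656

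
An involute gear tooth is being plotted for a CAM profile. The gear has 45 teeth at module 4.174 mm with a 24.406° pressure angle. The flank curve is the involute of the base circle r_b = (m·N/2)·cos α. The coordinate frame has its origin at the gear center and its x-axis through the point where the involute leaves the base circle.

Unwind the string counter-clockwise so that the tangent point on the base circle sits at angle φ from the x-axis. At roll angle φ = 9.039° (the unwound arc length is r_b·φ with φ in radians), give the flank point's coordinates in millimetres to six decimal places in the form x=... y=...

x=86.580439 y=0.111654

pitch radius r_p = m·N/2 = 4.174·45/2 = 93.915000
base radius r_b = r_p·cos α = 93.915000·cos 24.406° = 85.522793
roll angle φ = 9.039° = 0.15776031 rad
x = r_b·(cos φ + φ·sin φ) = 85.522793·(0.98758163 + 0.15776031·0.15710673) = 86.580439
y = r_b·(sin φ − φ·cos φ) = 85.522793·(0.15710673 − 0.15776031·0.98758163) = 0.111654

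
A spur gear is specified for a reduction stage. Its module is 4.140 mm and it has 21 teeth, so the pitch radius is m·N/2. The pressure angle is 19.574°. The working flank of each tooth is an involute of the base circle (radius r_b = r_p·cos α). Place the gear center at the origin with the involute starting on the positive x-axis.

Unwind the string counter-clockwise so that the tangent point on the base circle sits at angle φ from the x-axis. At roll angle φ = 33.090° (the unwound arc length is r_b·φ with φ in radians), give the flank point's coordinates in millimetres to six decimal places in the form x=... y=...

x=47.229297 y=2.543215

pitch radius r_p = m·N/2 = 4.140·21/2 = 43.470000
base radius r_b = r_p·cos α = 43.470000·cos 19.574° = 40.957850
roll angle φ = 33.090° = 0.57752945 rad
x = r_b·(cos φ + φ·sin φ) = 40.957850·(0.83781402 + 0.57752945·0.54595574) = 47.229297
y = r_b·(sin φ − φ·cos φ) = 40.957850·(0.54595574 − 0.57752945·0.83781402) = 2.543215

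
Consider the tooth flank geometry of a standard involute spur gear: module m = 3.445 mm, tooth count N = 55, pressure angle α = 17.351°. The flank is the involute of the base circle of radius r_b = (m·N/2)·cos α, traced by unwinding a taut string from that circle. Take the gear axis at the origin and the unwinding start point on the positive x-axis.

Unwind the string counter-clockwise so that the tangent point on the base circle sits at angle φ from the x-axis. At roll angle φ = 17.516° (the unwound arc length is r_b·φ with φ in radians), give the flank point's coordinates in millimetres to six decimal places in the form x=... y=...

x=94.553939 y=0.853193

pitch radius r_p = m·N/2 = 3.445·55/2 = 94.737500
base radius r_b = r_p·cos α = 94.737500·cos 17.351° = 90.426539
roll angle φ = 17.516° = 0.30571187 rad
x = r_b·(cos φ + φ·sin φ) = 90.426539·(0.95363294 + 0.30571187·0.30097212) = 94.553939
y = r_b·(sin φ − φ·cos φ) = 90.426539·(0.30097212 − 0.30571187·0.95363294) = 0.853193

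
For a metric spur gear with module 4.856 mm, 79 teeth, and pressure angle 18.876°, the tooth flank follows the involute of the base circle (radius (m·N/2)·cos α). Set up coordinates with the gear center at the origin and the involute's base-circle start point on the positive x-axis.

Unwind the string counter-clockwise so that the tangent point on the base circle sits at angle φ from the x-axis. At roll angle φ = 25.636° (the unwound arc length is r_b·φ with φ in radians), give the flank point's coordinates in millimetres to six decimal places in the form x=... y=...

x=198.764770 y=5.311419

pitch radius r_p = m·N/2 = 4.856·79/2 = 191.812000
base radius r_b = r_p·cos α = 191.812000·cos 18.876° = 181.496534
roll angle φ = 25.636° = 0.44743261 rad
x = r_b·(cos φ + φ·sin φ) = 181.496534·(0.90156086 + 0.44743261·0.43265230) = 198.764770
y = r_b·(sin φ − φ·cos φ) = 181.496534·(0.43265230 − 0.44743261·0.90156086) = 5.311419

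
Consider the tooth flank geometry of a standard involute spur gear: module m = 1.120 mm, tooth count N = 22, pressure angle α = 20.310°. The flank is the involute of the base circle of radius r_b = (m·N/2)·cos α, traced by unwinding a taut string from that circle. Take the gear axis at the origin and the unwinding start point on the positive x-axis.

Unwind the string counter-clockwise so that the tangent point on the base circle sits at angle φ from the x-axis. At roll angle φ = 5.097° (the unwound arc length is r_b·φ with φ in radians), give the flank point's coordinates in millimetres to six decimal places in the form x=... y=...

pitch radius r_p = m·N/2 = 1.120·22/2 = 12.320000
base radius r_b = r_p·cos α = 12.320000·cos 20.310° = 11.554046
roll angle φ = 5.097° = 0.08895943 rad
x = r_b·(cos φ + φ·sin φ) = 11.554046·(0.99604572 + 0.08895943·0.08884214) = 11.599673
y = r_b·(sin φ − φ·cos φ) = 11.554046·(0.08884214 − 0.08895943·0.99604572) = 0.002709

x=11.599673 y=0.002709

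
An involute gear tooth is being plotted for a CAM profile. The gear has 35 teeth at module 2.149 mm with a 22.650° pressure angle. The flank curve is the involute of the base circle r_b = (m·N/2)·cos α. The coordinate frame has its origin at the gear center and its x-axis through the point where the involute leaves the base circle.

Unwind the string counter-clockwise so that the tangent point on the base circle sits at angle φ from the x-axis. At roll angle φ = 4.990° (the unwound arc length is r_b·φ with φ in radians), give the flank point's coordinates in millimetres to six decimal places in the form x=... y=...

x=34.838380 y=0.007637

pitch radius r_p = m·N/2 = 2.149·35/2 = 37.607500
base radius r_b = r_p·cos α = 37.607500·cos 22.650° = 34.707003
roll angle φ = 4.990° = 0.08709193 rad
x = r_b·(cos φ + φ·sin φ) = 34.707003·(0.99620989 + 0.08709193·0.08698187) = 34.838380
y = r_b·(sin φ − φ·cos φ) = 34.707003·(0.08698187 − 0.08709193·0.99620989) = 0.007637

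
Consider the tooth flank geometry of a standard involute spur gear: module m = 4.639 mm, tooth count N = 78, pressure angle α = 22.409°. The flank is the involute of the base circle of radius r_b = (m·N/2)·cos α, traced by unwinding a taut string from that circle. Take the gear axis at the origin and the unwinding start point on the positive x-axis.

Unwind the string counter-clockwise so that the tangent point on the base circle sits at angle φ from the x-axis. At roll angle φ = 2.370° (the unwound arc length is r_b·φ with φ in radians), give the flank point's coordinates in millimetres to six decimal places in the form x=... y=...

x=167.401991 y=0.003945

pitch radius r_p = m·N/2 = 4.639·78/2 = 180.921000
base radius r_b = r_p·cos α = 180.921000·cos 22.409° = 167.258961
roll angle φ = 2.370° = 0.04136430 rad
x = r_b·(cos φ + φ·sin φ) = 167.258961·(0.99914462 + 0.04136430·0.04135251) = 167.401991
y = r_b·(sin φ − φ·cos φ) = 167.258961·(0.04135251 − 0.04136430·0.99914462) = 0.003945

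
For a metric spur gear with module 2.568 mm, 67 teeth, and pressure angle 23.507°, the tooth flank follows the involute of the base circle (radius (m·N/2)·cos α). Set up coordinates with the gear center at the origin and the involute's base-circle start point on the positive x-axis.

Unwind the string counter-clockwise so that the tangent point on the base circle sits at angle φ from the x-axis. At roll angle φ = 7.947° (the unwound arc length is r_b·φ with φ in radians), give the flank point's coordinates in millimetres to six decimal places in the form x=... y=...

x=79.643839 y=0.070032

pitch radius r_p = m·N/2 = 2.568·67/2 = 86.028000
base radius r_b = r_p·cos α = 86.028000·cos 23.507° = 78.888653
roll angle φ = 7.947° = 0.13870132 rad
x = r_b·(cos φ + φ·sin φ) = 78.888653·(0.99039638 + 0.13870132·0.13825702) = 79.643839
y = r_b·(sin φ − φ·cos φ) = 78.888653·(0.13825702 − 0.13870132·0.99039638) = 0.070032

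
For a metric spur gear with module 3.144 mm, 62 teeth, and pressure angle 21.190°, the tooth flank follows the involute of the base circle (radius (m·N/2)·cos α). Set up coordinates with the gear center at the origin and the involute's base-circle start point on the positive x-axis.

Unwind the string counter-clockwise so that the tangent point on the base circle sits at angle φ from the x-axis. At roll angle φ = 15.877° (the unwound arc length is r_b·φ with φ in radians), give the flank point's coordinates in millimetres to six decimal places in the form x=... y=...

x=94.296472 y=0.639614

pitch radius r_p = m·N/2 = 3.144·62/2 = 97.464000
base radius r_b = r_p·cos α = 97.464000·cos 21.190° = 90.874157
roll angle φ = 15.877° = 0.27710593 rad
x = r_b·(cos φ + φ·sin φ) = 90.874157·(0.96185121 + 0.27710593·0.27357313) = 94.296472
y = r_b·(sin φ − φ·cos φ) = 90.874157·(0.27357313 − 0.27710593·0.96185121) = 0.639614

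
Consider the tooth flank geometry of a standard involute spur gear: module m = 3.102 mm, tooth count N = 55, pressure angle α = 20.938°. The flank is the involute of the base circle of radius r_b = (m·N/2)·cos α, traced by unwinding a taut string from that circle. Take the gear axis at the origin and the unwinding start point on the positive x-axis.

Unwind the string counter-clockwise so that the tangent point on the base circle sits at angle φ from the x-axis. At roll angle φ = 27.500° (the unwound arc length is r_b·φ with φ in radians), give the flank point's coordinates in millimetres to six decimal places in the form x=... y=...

x=88.327233 y=2.869310

pitch radius r_p = m·N/2 = 3.102·55/2 = 85.305000
base radius r_b = r_p·cos α = 85.305000·cos 20.938° = 79.672112
roll angle φ = 27.500° = 0.47996554 rad
x = r_b·(cos φ + φ·sin φ) = 79.672112·(0.88701083 + 0.47996554·0.46174861) = 88.327233
y = r_b·(sin φ − φ·cos φ) = 79.672112·(0.46174861 − 0.47996554·0.88701083) = 2.869310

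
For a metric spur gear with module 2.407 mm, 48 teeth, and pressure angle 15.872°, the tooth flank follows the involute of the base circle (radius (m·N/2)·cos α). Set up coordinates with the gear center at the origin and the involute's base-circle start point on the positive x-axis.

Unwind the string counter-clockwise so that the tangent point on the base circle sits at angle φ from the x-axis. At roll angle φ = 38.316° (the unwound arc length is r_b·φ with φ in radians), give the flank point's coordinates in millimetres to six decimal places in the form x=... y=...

x=66.635437 y=5.295529

pitch radius r_p = m·N/2 = 2.407·48/2 = 57.768000
base radius r_b = r_p·cos α = 57.768000·cos 15.872° = 55.565599
roll angle φ = 38.316° = 0.66874036 rad
x = r_b·(cos φ + φ·sin φ) = 55.565599·(0.78460326 + 0.66874036·0.61999816) = 66.635437
y = r_b·(sin φ − φ·cos φ) = 55.565599·(0.61999816 − 0.66874036·0.78460326) = 5.295529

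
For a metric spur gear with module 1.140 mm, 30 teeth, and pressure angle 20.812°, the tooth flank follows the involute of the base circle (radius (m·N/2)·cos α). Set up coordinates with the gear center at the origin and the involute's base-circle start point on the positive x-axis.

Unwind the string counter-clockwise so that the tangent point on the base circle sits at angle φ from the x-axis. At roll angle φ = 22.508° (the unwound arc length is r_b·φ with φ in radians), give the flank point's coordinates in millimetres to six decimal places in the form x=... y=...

x=17.170432 y=0.318051

pitch radius r_p = m·N/2 = 1.140·30/2 = 17.100000
base radius r_b = r_p·cos α = 17.100000·cos 20.812° = 15.984247
roll angle φ = 22.508° = 0.39283871 rad
x = r_b·(cos φ + φ·sin φ) = 15.984247·(0.92382609 + 0.39283871·0.38281243) = 17.170432
y = r_b·(sin φ − φ·cos φ) = 15.984247·(0.38281243 − 0.39283871·0.92382609) = 0.318051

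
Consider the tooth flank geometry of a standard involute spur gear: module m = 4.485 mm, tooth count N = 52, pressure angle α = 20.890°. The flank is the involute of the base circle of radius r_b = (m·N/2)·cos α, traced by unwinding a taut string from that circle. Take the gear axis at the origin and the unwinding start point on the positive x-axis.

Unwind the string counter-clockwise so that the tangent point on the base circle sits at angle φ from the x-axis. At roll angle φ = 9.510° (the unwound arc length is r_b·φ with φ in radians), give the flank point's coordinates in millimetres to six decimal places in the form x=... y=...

x=110.435217 y=0.165601

pitch radius r_p = m·N/2 = 4.485·52/2 = 116.610000
base radius r_b = r_p·cos α = 116.610000·cos 20.890° = 108.944843
roll angle φ = 9.510° = 0.16598081 rad
x = r_b·(cos φ + φ·sin φ) = 108.944843·(0.98625678 + 0.16598081·0.16521974) = 110.435217
y = r_b·(sin φ − φ·cos φ) = 108.944843·(0.16521974 − 0.16598081·0.98625678) = 0.165601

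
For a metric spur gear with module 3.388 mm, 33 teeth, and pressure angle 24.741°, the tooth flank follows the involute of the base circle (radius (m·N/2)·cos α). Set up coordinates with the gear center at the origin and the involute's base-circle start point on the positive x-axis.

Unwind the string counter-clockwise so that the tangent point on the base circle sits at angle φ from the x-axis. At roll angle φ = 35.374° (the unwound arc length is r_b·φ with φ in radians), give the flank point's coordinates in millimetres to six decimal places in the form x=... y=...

x=59.544185 y=3.832932

pitch radius r_p = m·N/2 = 3.388·33/2 = 55.902000
base radius r_b = r_p·cos α = 55.902000·cos 24.741° = 50.770695
roll angle φ = 35.374° = 0.61739277 rad
x = r_b·(cos φ + φ·sin φ) = 50.770695·(0.81539058 + 0.61739277·0.57891122) = 59.544185
y = r_b·(sin φ − φ·cos φ) = 50.770695·(0.57891122 − 0.61739277·0.81539058) = 3.832932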